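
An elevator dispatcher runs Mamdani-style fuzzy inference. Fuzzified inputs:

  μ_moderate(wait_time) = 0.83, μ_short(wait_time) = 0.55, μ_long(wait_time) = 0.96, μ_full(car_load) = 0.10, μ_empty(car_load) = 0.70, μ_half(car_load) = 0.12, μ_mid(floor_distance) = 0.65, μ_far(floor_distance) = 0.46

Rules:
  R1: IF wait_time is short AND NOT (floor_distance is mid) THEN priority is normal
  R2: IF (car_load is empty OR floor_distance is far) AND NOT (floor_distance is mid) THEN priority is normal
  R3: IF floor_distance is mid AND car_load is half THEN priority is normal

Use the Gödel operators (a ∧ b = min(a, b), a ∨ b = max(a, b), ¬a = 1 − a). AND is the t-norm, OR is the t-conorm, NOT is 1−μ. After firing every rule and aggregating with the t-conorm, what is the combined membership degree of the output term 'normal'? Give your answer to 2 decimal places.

R1: short=0.55, ¬mid=1−0.65=0.35; AND[min(a, b)] → w = 0.35
R2: (empty=0.70 OR far=0.46) = 0.70; AND[min(a, b)] with ¬mid=1−0.65=0.35 → w = 0.35
R3: mid=0.65, half=0.12; AND[min(a, b)] → w = 0.12
Rules with consequent 'normal': {R1, R2, R3} → strengths 0.35, 0.35, 0.12
Aggregate via t-conorm [max(a, b)]: 0.35

0.35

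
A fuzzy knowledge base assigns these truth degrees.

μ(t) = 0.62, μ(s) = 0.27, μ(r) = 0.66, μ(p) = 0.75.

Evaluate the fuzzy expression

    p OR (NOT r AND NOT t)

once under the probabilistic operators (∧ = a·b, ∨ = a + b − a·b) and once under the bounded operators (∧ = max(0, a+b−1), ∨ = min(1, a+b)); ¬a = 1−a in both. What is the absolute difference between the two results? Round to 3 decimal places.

0.032

Under probabilistic:
  NOT r = 1 − 0.6600 = 0.3400
  NOT t = 1 − 0.6200 = 0.3800
  NOT r AND NOT t = a·b on (0.3400, 0.3800) = 0.1292
  p OR (NOT r AND NOT t) = a + b − a·b on (0.7500, 0.1292) = 0.7823
  → value = 0.7823
Under bounded:
  NOT r = 1 − 0.66 = 0.34
  NOT t = 1 − 0.62 = 0.38
  NOT r AND NOT t = max(0, a+b−1) on (0.34, 0.38) = 0.00
  p OR (NOT r AND NOT t) = min(1, a+b) on (0.75, 0.00) = 0.75
  → value = 0.7500
|0.7823 − 0.7500| = 0.032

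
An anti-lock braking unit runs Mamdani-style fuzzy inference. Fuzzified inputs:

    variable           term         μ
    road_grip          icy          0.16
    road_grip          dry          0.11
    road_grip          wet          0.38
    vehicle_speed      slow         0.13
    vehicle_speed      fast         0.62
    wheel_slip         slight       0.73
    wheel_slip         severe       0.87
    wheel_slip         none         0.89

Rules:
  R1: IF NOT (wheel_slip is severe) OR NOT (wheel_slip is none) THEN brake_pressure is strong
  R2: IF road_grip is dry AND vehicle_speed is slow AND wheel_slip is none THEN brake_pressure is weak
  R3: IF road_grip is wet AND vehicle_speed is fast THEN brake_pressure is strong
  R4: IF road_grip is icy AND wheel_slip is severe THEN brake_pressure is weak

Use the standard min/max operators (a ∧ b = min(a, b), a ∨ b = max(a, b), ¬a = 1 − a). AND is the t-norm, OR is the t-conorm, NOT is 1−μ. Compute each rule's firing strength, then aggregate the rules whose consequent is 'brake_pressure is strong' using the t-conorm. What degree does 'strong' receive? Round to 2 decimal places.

0.38

R1: ¬severe=1−0.87=0.13, ¬none=1−0.89=0.11; OR[max(a, b)] → w = 0.13
R2: dry=0.11, slow=0.13, none=0.89; AND[min(a, b)] → w = 0.11
R3: wet=0.38, fast=0.62; AND[min(a, b)] → w = 0.38
R4: icy=0.16, severe=0.87; AND[min(a, b)] → w = 0.16
Rules with consequent 'strong': {R1, R3} → strengths 0.13, 0.38
Aggregate via t-conorm [max(a, b)]: 0.38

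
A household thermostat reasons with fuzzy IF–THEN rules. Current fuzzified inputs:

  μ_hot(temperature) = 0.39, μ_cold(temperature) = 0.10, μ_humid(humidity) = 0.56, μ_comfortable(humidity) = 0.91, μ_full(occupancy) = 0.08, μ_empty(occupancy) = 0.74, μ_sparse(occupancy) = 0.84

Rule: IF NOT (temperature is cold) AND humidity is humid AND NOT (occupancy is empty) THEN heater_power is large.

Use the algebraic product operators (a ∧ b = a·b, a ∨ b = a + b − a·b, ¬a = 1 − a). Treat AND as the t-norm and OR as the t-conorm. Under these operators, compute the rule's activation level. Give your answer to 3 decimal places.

0.131

firing strength: ¬cold=1−0.10=0.90, humid=0.56, ¬empty=1−0.74=0.26; AND[a·b] → w = 0.1310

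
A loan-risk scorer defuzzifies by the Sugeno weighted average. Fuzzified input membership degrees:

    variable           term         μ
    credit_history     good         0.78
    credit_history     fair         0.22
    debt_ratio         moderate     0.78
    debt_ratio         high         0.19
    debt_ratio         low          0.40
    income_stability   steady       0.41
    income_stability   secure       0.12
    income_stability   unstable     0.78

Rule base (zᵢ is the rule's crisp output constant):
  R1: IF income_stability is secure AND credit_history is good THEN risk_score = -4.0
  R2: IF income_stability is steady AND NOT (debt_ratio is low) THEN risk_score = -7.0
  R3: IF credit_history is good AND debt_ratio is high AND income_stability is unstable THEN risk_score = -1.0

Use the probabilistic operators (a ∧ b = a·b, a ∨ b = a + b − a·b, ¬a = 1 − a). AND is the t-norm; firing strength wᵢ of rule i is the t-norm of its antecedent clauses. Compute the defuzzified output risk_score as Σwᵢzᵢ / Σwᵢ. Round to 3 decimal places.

R1 (z=-4.0): secure=0.12, good=0.78; AND[a·b] → w = 0.0936
R2 (z=-7.0): steady=0.41, ¬low=1−0.40=0.60; AND[a·b] → w = 0.2460
R3 (z=-1.0): good=0.78, high=0.19, unstable=0.78; AND[a·b] → w = 0.1156
Weighted average = (0.0936·-4.0 + 0.2460·-7.0 + 0.1156·-1.0) / (0.0936 + 0.2460 + 0.1156)
  = -2.2120 / 0.4552 = -4.859

-4.859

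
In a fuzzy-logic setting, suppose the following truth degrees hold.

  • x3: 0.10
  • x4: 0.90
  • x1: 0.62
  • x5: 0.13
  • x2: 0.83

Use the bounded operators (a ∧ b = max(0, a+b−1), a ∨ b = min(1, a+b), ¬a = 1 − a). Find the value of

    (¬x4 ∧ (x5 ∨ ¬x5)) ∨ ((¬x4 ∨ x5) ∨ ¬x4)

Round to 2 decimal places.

0.43

¬x4 = 1 − 0.90 = 0.10
¬x5 = 1 − 0.13 = 0.87
x5 ∨ ¬x5 = min(1, a+b) on (0.13, 0.87) = 1.00
¬x4 ∧ (x5 ∨ ¬x5) = max(0, a+b−1) on (0.10, 1.00) = 0.10
¬x4 = 1 − 0.90 = 0.10
¬x4 ∨ x5 = min(1, a+b) on (0.10, 0.13) = 0.23
¬x4 = 1 − 0.90 = 0.10
(¬x4 ∨ x5) ∨ ¬x4 = min(1, a+b) on (0.23, 0.10) = 0.33
(¬x4 ∧ (x5 ∨ ¬x5)) ∨ ((¬x4 ∨ x5) ∨ ¬x4) = min(1, a+b) on (0.10, 0.33) = 0.43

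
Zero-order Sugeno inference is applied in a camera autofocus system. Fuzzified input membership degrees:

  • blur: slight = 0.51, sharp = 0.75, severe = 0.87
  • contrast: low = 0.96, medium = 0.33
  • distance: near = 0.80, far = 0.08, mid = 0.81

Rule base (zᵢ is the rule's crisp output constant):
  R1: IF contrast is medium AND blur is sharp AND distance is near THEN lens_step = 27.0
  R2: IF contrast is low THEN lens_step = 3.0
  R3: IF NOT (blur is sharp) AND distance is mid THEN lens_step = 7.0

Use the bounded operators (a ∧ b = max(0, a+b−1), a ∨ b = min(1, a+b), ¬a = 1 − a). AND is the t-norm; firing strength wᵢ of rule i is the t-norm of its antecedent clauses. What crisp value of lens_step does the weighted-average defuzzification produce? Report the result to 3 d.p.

3.235

R1 (z=27.0): medium=0.33, sharp=0.75, near=0.80; AND[max(0, a+b−1)] → w = 0.00
R2 (z=3.0): low=0.96 → w = 0.96
R3 (z=7.0): ¬sharp=1−0.75=0.25, mid=0.81; AND[max(0, a+b−1)] → w = 0.06
Weighted average = (0.00·27.0 + 0.96·3.0 + 0.06·7.0) / (0.00 + 0.96 + 0.06)
  = 3.3000 / 1.0200 = 3.235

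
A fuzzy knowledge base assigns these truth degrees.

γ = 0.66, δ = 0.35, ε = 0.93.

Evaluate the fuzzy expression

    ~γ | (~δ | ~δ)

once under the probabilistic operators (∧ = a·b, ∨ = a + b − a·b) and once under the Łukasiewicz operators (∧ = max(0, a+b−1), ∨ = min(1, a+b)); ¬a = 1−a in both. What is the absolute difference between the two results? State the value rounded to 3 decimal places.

0.081

Under probabilistic:
  ~γ = 1 − 0.6600 = 0.3400
  ~δ = 1 − 0.3500 = 0.6500
  ~δ = 1 − 0.3500 = 0.6500
  ~δ | ~δ = a + b − a·b on (0.6500, 0.6500) = 0.8775
  ~γ | (~δ | ~δ) = a + b − a·b on (0.3400, 0.8775) = 0.9191
  → value = 0.9191
Under Łukasiewicz:
  ~γ = 1 − 0.66 = 0.34
  ~δ = 1 − 0.35 = 0.65
  ~δ = 1 − 0.35 = 0.65
  ~δ | ~δ = min(1, a+b) on (0.65, 0.65) = 1.00
  ~γ | (~δ | ~δ) = min(1, a+b) on (0.34, 1.00) = 1.00
  → value = 1.0000
|0.9191 − 1.0000| = 0.081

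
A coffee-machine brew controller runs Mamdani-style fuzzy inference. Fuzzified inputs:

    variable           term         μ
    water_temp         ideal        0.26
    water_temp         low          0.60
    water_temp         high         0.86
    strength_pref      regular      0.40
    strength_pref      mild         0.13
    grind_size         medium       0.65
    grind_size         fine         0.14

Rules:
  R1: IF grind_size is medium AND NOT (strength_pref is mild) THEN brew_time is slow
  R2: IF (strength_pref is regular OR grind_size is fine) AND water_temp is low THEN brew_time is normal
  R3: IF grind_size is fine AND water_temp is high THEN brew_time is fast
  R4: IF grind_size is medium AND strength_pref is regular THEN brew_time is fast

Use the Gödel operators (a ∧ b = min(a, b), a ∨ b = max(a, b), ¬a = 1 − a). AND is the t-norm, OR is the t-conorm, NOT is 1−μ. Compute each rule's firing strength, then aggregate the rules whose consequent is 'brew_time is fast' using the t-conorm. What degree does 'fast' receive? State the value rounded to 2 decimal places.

R1: medium=0.65, ¬mild=1−0.13=0.87; AND[min(a, b)] → w = 0.65
R2: (regular=0.40 OR fine=0.14) = 0.40; AND[min(a, b)] with low=0.60 → w = 0.40
R3: fine=0.14, high=0.86; AND[min(a, b)] → w = 0.14
R4: medium=0.65, regular=0.40; AND[min(a, b)] → w = 0.40
Rules with consequent 'fast': {R3, R4} → strengths 0.14, 0.40
Aggregate via t-conorm [max(a, b)]: 0.40

0.40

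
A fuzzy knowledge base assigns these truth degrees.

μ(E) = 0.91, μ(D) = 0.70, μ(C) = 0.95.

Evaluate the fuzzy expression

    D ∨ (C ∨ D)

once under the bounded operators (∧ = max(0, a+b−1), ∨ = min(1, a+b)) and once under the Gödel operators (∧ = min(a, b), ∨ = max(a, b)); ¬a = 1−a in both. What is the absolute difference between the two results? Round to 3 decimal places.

0.050

Under bounded:
  C ∨ D = min(1, a+b) on (0.95, 0.70) = 1.00
  D ∨ (C ∨ D) = min(1, a+b) on (0.70, 1.00) = 1.00
  → value = 1.0000
Under Gödel:
  C ∨ D = max(a, b) on (0.95, 0.70) = 0.95
  D ∨ (C ∨ D) = max(a, b) on (0.70, 0.95) = 0.95
  → value = 0.9500
|1.0000 − 0.9500| = 0.050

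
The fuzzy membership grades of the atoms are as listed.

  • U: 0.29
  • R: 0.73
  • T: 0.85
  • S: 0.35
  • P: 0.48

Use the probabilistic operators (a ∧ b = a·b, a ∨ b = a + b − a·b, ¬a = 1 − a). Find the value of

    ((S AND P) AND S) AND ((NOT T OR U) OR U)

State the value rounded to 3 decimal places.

0.034

S AND P = a·b on (0.3500, 0.4800) = 0.1680
(S AND P) AND S = a·b on (0.1680, 0.3500) = 0.0588
NOT T = 1 − 0.8500 = 0.1500
NOT T OR U = a + b − a·b on (0.1500, 0.2900) = 0.3965
(NOT T OR U) OR U = a + b − a·b on (0.3965, 0.2900) = 0.5715
((S AND P) AND S) AND ((NOT T OR U) OR U) = a·b on (0.0588, 0.5715) = 0.0336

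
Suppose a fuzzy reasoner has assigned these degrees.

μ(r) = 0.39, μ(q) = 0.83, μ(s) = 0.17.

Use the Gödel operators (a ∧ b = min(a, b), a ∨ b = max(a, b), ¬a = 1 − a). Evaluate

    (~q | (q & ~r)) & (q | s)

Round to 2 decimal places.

~q = 1 − 0.83 = 0.17
~r = 1 − 0.39 = 0.61
q & ~r = min(a, b) on (0.83, 0.61) = 0.61
~q | (q & ~r) = max(a, b) on (0.17, 0.61) = 0.61
q | s = max(a, b) on (0.83, 0.17) = 0.83
(~q | (q & ~r)) & (q | s) = min(a, b) on (0.61, 0.83) = 0.61

0.61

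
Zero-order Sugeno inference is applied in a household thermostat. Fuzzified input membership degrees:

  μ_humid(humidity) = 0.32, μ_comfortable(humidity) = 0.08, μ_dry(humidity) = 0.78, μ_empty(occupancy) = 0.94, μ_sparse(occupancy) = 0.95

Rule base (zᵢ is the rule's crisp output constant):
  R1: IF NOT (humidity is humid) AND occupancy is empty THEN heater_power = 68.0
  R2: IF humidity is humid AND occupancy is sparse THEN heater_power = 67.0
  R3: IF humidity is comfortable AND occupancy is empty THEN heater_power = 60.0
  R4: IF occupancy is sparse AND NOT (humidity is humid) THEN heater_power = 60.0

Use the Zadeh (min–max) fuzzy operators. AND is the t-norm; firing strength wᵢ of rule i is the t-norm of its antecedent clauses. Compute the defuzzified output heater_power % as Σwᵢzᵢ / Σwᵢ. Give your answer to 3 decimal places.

64.364

R1 (z=68.0): ¬humid=1−0.32=0.68, empty=0.94; AND[min(a, b)] → w = 0.68
R2 (z=67.0): humid=0.32, sparse=0.95; AND[min(a, b)] → w = 0.32
R3 (z=60.0): comfortable=0.08, empty=0.94; AND[min(a, b)] → w = 0.08
R4 (z=60.0): sparse=0.95, ¬humid=1−0.32=0.68; AND[min(a, b)] → w = 0.68
Weighted average = (0.68·68.0 + 0.32·67.0 + 0.08·60.0 + 0.68·60.0) / (0.68 + 0.32 + 0.08 + 0.68)
  = 113.2800 / 1.7600 = 64.364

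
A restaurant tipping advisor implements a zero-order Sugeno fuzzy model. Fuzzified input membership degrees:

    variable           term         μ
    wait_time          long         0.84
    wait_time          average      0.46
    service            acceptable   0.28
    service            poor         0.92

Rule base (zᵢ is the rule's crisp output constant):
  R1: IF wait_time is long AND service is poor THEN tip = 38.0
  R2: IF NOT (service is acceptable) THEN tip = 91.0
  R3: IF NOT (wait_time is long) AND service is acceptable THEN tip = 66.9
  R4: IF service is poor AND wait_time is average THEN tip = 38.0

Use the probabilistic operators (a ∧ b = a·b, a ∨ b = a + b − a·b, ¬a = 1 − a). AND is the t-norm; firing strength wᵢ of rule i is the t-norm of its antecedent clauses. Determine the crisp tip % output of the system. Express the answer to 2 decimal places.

58.12

R1 (z=38.0): long=0.84, poor=0.92; AND[a·b] → w = 0.7728
R2 (z=91.0): ¬acceptable=1−0.28=0.72 → w = 0.7200
R3 (z=66.9): ¬long=1−0.84=0.16, acceptable=0.28; AND[a·b] → w = 0.0448
R4 (z=38.0): poor=0.92, average=0.46; AND[a·b] → w = 0.4232
Weighted average = (0.7728·38.0 + 0.7200·91.0 + 0.0448·66.9 + 0.4232·38.0) / (0.7728 + 0.7200 + 0.0448 + 0.4232)
  = 113.9651 / 1.9608 = 58.12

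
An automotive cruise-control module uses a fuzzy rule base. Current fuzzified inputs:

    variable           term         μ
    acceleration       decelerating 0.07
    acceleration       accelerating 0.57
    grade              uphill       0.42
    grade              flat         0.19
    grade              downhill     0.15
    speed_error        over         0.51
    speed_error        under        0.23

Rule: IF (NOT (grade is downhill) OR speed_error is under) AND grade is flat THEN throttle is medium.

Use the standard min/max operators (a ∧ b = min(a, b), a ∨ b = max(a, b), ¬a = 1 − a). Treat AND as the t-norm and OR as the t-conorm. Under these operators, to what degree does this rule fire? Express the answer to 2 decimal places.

firing strength: (¬downhill=1−0.15=0.85 OR under=0.23) = 0.85; AND[min(a, b)] with flat=0.19 → w = 0.19

0.19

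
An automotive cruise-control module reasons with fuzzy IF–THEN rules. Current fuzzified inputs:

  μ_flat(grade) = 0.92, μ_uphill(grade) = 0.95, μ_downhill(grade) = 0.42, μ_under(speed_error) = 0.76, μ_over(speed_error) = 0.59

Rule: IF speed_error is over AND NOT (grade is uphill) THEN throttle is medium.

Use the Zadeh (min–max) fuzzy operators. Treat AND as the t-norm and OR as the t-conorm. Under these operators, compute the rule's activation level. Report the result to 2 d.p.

firing strength: over=0.59, ¬uphill=1−0.95=0.05; AND[min(a, b)] → w = 0.05

0.05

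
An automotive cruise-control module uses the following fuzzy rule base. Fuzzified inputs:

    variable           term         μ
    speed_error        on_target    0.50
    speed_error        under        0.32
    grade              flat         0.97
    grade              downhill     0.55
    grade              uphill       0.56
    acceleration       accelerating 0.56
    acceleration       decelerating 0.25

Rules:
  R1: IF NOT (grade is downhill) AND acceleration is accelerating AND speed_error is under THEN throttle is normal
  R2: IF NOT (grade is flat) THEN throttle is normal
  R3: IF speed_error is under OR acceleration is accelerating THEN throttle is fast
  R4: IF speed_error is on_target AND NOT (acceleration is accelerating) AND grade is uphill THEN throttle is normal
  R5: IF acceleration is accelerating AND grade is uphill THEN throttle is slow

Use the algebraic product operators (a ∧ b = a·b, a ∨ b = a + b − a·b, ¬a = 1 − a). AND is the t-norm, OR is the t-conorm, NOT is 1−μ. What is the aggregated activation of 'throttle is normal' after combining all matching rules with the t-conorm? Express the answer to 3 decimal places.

R1: ¬downhill=1−0.55=0.45, accelerating=0.56, under=0.32; AND[a·b] → w = 0.0806
R2: ¬flat=1−0.97=0.03 → w = 0.0300
R3: under=0.32, accelerating=0.56; OR[a + b − a·b] → w = 0.7008
R4: on_target=0.50, ¬accelerating=1−0.56=0.44, uphill=0.56; AND[a·b] → w = 0.1232
R5: accelerating=0.56, uphill=0.56; AND[a·b] → w = 0.3136
Rules with consequent 'normal': {R1, R2, R4} → strengths 0.0806, 0.0300, 0.1232
Aggregate via t-conorm [a + b − a·b]: 0.2181

0.218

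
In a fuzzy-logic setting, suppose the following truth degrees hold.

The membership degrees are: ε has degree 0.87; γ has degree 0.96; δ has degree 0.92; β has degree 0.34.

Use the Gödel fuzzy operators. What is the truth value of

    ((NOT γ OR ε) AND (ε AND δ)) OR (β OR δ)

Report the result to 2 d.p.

0.92

NOT γ = 1 − 0.96 = 0.04
NOT γ OR ε = max(a, b) on (0.04, 0.87) = 0.87
ε AND δ = min(a, b) on (0.87, 0.92) = 0.87
(NOT γ OR ε) AND (ε AND δ) = min(a, b) on (0.87, 0.87) = 0.87
β OR δ = max(a, b) on (0.34, 0.92) = 0.92
((NOT γ OR ε) AND (ε AND δ)) OR (β OR δ) = max(a, b) on (0.87, 0.92) = 0.92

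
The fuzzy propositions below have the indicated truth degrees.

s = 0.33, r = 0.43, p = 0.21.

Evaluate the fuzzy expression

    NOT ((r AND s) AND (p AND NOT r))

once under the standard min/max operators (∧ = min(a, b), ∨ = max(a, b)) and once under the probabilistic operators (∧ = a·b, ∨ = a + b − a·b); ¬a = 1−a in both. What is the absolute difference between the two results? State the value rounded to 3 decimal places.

0.193

Under standard min/max:
  r AND s = min(a, b) on (0.43, 0.33) = 0.33
  NOT r = 1 − 0.43 = 0.57
  p AND NOT r = min(a, b) on (0.21, 0.57) = 0.21
  (r AND s) AND (p AND NOT r) = min(a, b) on (0.33, 0.21) = 0.21
  NOT ((r AND s) AND (p AND NOT r)) = 1 − 0.21 = 0.79
  → value = 0.7900
Under probabilistic:
  r AND s = a·b on (0.4300, 0.3300) = 0.1419
  NOT r = 1 − 0.4300 = 0.5700
  p AND NOT r = a·b on (0.2100, 0.5700) = 0.1197
  (r AND s) AND (p AND NOT r) = a·b on (0.1419, 0.1197) = 0.0170
  NOT ((r AND s) AND (p AND NOT r)) = 1 − 0.0170 = 0.9830
  → value = 0.9830
|0.7900 − 0.9830| = 0.193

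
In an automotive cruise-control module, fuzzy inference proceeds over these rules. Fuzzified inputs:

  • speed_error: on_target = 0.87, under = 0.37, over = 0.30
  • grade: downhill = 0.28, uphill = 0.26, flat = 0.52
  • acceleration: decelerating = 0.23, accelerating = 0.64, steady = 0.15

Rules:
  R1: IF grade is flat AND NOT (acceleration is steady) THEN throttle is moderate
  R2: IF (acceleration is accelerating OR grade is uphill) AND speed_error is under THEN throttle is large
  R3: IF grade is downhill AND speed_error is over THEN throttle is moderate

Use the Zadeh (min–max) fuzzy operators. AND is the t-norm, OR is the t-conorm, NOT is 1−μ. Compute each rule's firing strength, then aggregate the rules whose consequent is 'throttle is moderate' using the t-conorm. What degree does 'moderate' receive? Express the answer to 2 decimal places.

R1: flat=0.52, ¬steady=1−0.15=0.85; AND[min(a, b)] → w = 0.52
R2: (accelerating=0.64 OR uphill=0.26) = 0.64; AND[min(a, b)] with under=0.37 → w = 0.37
R3: downhill=0.28, over=0.30; AND[min(a, b)] → w = 0.28
Rules with consequent 'moderate': {R1, R3} → strengths 0.52, 0.28
Aggregate via t-conorm [max(a, b)]: 0.52

0.52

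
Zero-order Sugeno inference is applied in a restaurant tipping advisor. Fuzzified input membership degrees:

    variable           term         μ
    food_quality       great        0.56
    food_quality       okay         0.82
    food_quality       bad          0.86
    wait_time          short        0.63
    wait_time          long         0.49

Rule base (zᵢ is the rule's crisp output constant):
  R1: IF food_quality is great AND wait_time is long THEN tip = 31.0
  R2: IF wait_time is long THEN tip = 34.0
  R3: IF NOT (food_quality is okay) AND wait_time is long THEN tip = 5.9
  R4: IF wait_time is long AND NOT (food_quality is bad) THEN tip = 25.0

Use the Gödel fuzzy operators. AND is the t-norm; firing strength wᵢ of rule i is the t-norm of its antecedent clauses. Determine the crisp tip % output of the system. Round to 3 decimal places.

28.009

R1 (z=31.0): great=0.56, long=0.49; AND[min(a, b)] → w = 0.49
R2 (z=34.0): long=0.49 → w = 0.49
R3 (z=5.9): ¬okay=1−0.82=0.18, long=0.49; AND[min(a, b)] → w = 0.18
R4 (z=25.0): long=0.49, ¬bad=1−0.86=0.14; AND[min(a, b)] → w = 0.14
Weighted average = (0.49·31.0 + 0.49·34.0 + 0.18·5.9 + 0.14·25.0) / (0.49 + 0.49 + 0.18 + 0.14)
  = 36.4120 / 1.3000 = 28.009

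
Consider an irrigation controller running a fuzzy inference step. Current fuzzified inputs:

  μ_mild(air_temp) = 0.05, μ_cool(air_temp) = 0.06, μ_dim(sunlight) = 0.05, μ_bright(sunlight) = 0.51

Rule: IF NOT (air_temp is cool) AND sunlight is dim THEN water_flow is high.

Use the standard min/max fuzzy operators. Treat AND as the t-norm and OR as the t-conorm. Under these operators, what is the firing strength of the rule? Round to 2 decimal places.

0.05

firing strength: ¬cool=1−0.06=0.94, dim=0.05; AND[min(a, b)] → w = 0.05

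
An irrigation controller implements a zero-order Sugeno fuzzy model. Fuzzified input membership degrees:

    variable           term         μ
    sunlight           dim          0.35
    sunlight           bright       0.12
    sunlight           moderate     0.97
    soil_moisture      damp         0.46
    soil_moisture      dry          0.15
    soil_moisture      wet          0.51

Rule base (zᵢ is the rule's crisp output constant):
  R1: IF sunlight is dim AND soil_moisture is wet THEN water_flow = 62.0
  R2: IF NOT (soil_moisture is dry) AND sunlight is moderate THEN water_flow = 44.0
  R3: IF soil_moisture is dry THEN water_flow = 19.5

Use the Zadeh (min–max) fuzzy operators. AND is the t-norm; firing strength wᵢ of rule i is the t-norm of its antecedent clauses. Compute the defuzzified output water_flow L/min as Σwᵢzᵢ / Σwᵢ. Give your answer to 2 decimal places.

45.94

R1 (z=62.0): dim=0.35, wet=0.51; AND[min(a, b)] → w = 0.35
R2 (z=44.0): ¬dry=1−0.15=0.85, moderate=0.97; AND[min(a, b)] → w = 0.85
R3 (z=19.5): dry=0.15 → w = 0.15
Weighted average = (0.35·62.0 + 0.85·44.0 + 0.15·19.5) / (0.35 + 0.85 + 0.15)
  = 62.0250 / 1.3500 = 45.94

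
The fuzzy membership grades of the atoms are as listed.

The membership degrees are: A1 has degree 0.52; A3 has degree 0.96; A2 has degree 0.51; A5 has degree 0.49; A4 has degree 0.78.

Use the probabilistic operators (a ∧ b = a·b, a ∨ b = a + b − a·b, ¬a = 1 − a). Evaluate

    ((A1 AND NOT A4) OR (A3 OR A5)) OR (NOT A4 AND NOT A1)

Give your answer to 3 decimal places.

NOT A4 = 1 − 0.7800 = 0.2200
A1 AND NOT A4 = a·b on (0.5200, 0.2200) = 0.1144
A3 OR A5 = a + b − a·b on (0.9600, 0.4900) = 0.9796
(A1 AND NOT A4) OR (A3 OR A5) = a + b − a·b on (0.1144, 0.9796) = 0.9819
NOT A4 = 1 − 0.7800 = 0.2200
NOT A1 = 1 − 0.5200 = 0.4800
NOT A4 AND NOT A1 = a·b on (0.2200, 0.4800) = 0.1056
((A1 AND NOT A4) OR (A3 OR A5)) OR (NOT A4 AND NOT A1) = a + b − a·b on (0.9819, 0.1056) = 0.9838

0.984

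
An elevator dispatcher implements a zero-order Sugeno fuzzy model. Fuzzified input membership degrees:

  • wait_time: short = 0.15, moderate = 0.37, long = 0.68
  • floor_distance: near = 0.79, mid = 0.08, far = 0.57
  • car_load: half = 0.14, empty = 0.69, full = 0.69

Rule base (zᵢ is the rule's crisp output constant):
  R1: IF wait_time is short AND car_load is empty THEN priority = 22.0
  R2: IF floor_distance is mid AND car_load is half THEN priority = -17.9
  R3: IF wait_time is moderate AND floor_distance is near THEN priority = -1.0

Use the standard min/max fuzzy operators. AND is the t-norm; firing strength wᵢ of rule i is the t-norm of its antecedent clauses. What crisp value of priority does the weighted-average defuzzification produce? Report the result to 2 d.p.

2.50

R1 (z=22.0): short=0.15, empty=0.69; AND[min(a, b)] → w = 0.15
R2 (z=-17.9): mid=0.08, half=0.14; AND[min(a, b)] → w = 0.08
R3 (z=-1.0): moderate=0.37, near=0.79; AND[min(a, b)] → w = 0.37
Weighted average = (0.15·22.0 + 0.08·-17.9 + 0.37·-1.0) / (0.15 + 0.08 + 0.37)
  = 1.4980 / 0.6000 = 2.50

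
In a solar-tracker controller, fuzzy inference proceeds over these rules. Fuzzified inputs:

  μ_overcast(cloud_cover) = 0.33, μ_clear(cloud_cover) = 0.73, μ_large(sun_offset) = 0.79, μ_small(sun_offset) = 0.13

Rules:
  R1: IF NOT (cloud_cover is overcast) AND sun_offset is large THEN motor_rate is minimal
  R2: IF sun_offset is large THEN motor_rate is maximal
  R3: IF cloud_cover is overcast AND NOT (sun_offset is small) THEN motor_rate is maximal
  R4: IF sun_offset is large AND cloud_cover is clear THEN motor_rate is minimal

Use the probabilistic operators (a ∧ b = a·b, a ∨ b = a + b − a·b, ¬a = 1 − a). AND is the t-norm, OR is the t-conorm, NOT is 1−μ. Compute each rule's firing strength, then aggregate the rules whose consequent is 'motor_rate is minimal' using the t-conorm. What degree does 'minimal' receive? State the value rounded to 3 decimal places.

0.801

R1: ¬overcast=1−0.33=0.67, large=0.79; AND[a·b] → w = 0.5293
R2: large=0.79 → w = 0.7900
R3: overcast=0.33, ¬small=1−0.13=0.87; AND[a·b] → w = 0.2871
R4: large=0.79, clear=0.73; AND[a·b] → w = 0.5767
Rules with consequent 'minimal': {R1, R4} → strengths 0.5293, 0.5767
Aggregate via t-conorm [a + b − a·b]: 0.8008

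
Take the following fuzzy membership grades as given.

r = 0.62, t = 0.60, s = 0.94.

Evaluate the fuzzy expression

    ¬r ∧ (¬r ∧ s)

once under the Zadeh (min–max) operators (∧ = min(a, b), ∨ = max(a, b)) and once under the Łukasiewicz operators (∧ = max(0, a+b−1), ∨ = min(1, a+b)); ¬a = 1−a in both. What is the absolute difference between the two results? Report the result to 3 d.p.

0.380

Under Zadeh (min–max):
  ¬r = 1 − 0.62 = 0.38
  ¬r = 1 − 0.62 = 0.38
  ¬r ∧ s = min(a, b) on (0.38, 0.94) = 0.38
  ¬r ∧ (¬r ∧ s) = min(a, b) on (0.38, 0.38) = 0.38
  → value = 0.3800
Under Łukasiewicz:
  ¬r = 1 − 0.62 = 0.38
  ¬r = 1 − 0.62 = 0.38
  ¬r ∧ s = max(0, a+b−1) on (0.38, 0.94) = 0.32
  ¬r ∧ (¬r ∧ s) = max(0, a+b−1) on (0.38, 0.32) = 0.00
  → value = 0.0000
|0.3800 − 0.0000| = 0.380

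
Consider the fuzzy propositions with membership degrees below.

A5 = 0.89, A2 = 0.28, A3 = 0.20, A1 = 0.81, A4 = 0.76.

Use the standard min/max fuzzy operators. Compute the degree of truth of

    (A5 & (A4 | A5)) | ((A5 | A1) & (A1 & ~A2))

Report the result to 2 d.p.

0.89

A4 | A5 = max(a, b) on (0.76, 0.89) = 0.89
A5 & (A4 | A5) = min(a, b) on (0.89, 0.89) = 0.89
A5 | A1 = max(a, b) on (0.89, 0.81) = 0.89
~A2 = 1 − 0.28 = 0.72
A1 & ~A2 = min(a, b) on (0.81, 0.72) = 0.72
(A5 | A1) & (A1 & ~A2) = min(a, b) on (0.89, 0.72) = 0.72
(A5 & (A4 | A5)) | ((A5 | A1) & (A1 & ~A2)) = max(a, b) on (0.89, 0.72) = 0.89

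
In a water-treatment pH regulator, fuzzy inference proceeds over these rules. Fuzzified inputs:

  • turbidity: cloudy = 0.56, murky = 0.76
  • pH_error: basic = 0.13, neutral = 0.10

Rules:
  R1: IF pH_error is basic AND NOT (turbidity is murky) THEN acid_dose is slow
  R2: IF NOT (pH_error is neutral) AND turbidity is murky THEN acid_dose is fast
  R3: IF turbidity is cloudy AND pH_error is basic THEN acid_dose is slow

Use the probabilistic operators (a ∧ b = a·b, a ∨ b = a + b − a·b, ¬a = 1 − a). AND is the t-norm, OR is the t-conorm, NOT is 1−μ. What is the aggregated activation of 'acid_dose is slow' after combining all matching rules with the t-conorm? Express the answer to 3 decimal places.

R1: basic=0.13, ¬murky=1−0.76=0.24; AND[a·b] → w = 0.0312
R2: ¬neutral=1−0.10=0.90, murky=0.76; AND[a·b] → w = 0.6840
R3: cloudy=0.56, basic=0.13; AND[a·b] → w = 0.0728
Rules with consequent 'slow': {R1, R3} → strengths 0.0312, 0.0728
Aggregate via t-conorm [a + b − a·b]: 0.1017

0.102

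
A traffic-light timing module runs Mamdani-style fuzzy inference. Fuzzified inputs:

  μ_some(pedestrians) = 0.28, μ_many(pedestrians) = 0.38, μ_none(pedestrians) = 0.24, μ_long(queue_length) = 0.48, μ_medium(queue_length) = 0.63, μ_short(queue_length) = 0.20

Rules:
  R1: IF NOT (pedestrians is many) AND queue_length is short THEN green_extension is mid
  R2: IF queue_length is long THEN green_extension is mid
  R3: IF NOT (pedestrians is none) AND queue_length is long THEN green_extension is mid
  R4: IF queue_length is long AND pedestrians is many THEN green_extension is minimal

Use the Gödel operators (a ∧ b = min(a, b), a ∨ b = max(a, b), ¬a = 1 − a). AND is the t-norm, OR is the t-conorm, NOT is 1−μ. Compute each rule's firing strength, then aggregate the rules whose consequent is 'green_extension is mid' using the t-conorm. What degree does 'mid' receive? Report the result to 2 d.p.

0.48

R1: ¬many=1−0.38=0.62, short=0.20; AND[min(a, b)] → w = 0.20
R2: long=0.48 → w = 0.48
R3: ¬none=1−0.24=0.76, long=0.48; AND[min(a, b)] → w = 0.48
R4: long=0.48, many=0.38; AND[min(a, b)] → w = 0.38
Rules with consequent 'mid': {R1, R2, R3} → strengths 0.20, 0.48, 0.48
Aggregate via t-conorm [max(a, b)]: 0.48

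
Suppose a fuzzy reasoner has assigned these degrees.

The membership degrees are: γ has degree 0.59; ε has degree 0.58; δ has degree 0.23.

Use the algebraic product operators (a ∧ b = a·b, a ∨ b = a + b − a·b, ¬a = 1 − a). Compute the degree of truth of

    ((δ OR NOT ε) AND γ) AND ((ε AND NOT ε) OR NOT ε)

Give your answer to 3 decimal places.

0.183

NOT ε = 1 − 0.5800 = 0.4200
δ OR NOT ε = a + b − a·b on (0.2300, 0.4200) = 0.5534
(δ OR NOT ε) AND γ = a·b on (0.5534, 0.5900) = 0.3265
NOT ε = 1 − 0.5800 = 0.4200
ε AND NOT ε = a·b on (0.5800, 0.4200) = 0.2436
NOT ε = 1 − 0.5800 = 0.4200
(ε AND NOT ε) OR NOT ε = a + b − a·b on (0.2436, 0.4200) = 0.5613
((δ OR NOT ε) AND γ) AND ((ε AND NOT ε) OR NOT ε) = a·b on (0.3265, 0.5613) = 0.1833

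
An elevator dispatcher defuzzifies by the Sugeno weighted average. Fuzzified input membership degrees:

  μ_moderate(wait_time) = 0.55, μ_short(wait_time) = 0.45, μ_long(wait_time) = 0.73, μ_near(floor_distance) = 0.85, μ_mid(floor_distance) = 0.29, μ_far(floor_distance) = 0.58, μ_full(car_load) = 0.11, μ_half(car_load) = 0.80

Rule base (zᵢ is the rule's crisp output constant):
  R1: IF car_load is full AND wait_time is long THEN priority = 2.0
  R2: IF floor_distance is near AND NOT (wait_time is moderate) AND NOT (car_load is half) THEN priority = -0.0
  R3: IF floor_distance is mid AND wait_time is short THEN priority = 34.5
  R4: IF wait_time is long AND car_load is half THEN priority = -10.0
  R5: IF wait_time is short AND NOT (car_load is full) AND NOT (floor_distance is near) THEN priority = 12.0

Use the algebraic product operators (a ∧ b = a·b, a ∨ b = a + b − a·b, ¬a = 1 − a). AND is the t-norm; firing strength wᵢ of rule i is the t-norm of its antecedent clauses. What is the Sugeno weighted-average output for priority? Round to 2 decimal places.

R1 (z=2.0): full=0.11, long=0.73; AND[a·b] → w = 0.0803
R2 (z=-0.0): near=0.85, ¬moderate=1−0.55=0.45, ¬half=1−0.80=0.20; AND[a·b] → w = 0.0765
R3 (z=34.5): mid=0.29, short=0.45; AND[a·b] → w = 0.1305
R4 (z=-10.0): long=0.73, half=0.80; AND[a·b] → w = 0.5840
R5 (z=12.0): short=0.45, ¬full=1−0.11=0.89, ¬near=1−0.85=0.15; AND[a·b] → w = 0.0601
Weighted average = (0.0803·2.0 + 0.0765·-0.0 + 0.1305·34.5 + 0.5840·-10.0 + 0.0601·12.0) / (0.0803 + 0.0765 + 0.1305 + 0.5840 + 0.0601)
  = -0.4562 / 0.9314 = -0.49

-0.49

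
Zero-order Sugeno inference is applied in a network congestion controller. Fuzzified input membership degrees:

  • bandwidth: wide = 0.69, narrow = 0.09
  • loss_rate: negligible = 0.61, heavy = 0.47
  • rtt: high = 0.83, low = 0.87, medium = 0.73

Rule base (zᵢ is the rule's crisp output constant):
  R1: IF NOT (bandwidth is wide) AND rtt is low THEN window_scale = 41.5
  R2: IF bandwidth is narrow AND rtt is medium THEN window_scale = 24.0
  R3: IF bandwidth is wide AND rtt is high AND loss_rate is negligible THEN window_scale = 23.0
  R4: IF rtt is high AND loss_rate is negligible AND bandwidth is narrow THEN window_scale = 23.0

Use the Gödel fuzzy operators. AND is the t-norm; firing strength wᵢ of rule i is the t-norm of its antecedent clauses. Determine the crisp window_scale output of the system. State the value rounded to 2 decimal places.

28.30

R1 (z=41.5): ¬wide=1−0.69=0.31, low=0.87; AND[min(a, b)] → w = 0.31
R2 (z=24.0): narrow=0.09, medium=0.73; AND[min(a, b)] → w = 0.09
R3 (z=23.0): wide=0.69, high=0.83, negligible=0.61; AND[min(a, b)] → w = 0.61
R4 (z=23.0): high=0.83, negligible=0.61, narrow=0.09; AND[min(a, b)] → w = 0.09
Weighted average = (0.31·41.5 + 0.09·24.0 + 0.61·23.0 + 0.09·23.0) / (0.31 + 0.09 + 0.61 + 0.09)
  = 31.1250 / 1.1000 = 28.30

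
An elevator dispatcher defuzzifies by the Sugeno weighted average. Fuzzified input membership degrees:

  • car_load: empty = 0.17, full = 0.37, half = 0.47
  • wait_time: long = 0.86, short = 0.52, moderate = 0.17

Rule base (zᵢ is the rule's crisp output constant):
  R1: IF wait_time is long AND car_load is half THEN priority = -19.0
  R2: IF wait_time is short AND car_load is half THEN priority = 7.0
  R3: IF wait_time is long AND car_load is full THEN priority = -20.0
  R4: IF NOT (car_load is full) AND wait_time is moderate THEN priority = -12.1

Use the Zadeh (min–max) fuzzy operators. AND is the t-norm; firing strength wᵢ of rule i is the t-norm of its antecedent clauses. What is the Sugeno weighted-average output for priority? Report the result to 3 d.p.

R1 (z=-19.0): long=0.86, half=0.47; AND[min(a, b)] → w = 0.47
R2 (z=7.0): short=0.52, half=0.47; AND[min(a, b)] → w = 0.47
R3 (z=-20.0): long=0.86, full=0.37; AND[min(a, b)] → w = 0.37
R4 (z=-12.1): ¬full=1−0.37=0.63, moderate=0.17; AND[min(a, b)] → w = 0.17
Weighted average = (0.47·-19.0 + 0.47·7.0 + 0.37·-20.0 + 0.17·-12.1) / (0.47 + 0.47 + 0.37 + 0.17)
  = -15.0970 / 1.4800 = -10.201

-10.201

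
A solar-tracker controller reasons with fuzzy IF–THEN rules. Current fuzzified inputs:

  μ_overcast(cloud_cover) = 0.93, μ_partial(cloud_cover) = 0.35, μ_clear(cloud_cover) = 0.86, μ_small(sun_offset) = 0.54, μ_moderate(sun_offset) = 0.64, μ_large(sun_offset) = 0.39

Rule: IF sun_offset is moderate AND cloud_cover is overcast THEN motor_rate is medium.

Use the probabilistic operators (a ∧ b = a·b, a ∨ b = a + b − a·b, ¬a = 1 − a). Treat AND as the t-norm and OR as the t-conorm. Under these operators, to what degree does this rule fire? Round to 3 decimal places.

firing strength: moderate=0.64, overcast=0.93; AND[a·b] → w = 0.5952

0.595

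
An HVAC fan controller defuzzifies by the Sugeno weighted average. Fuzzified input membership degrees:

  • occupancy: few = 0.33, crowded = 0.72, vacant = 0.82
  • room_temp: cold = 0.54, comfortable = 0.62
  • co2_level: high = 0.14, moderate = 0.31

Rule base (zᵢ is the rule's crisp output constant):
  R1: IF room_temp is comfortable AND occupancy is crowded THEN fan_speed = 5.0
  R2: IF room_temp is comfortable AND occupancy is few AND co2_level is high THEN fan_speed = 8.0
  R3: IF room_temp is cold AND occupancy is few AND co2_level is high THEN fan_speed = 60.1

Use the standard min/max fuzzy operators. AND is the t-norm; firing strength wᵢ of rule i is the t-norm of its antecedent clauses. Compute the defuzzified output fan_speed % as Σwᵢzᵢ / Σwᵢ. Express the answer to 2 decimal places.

14.04

R1 (z=5.0): comfortable=0.62, crowded=0.72; AND[min(a, b)] → w = 0.62
R2 (z=8.0): comfortable=0.62, few=0.33, high=0.14; AND[min(a, b)] → w = 0.14
R3 (z=60.1): cold=0.54, few=0.33, high=0.14; AND[min(a, b)] → w = 0.14
Weighted average = (0.62·5.0 + 0.14·8.0 + 0.14·60.1) / (0.62 + 0.14 + 0.14)
  = 12.6340 / 0.9000 = 14.04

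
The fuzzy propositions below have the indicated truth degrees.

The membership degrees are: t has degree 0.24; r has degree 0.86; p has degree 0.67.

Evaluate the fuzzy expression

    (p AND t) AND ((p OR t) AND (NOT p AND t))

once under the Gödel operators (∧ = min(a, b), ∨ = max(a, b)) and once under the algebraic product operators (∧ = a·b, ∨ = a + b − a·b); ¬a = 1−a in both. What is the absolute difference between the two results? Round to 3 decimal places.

Under Gödel:
  p AND t = min(a, b) on (0.67, 0.24) = 0.24
  p OR t = max(a, b) on (0.67, 0.24) = 0.67
  NOT p = 1 − 0.67 = 0.33
  NOT p AND t = min(a, b) on (0.33, 0.24) = 0.24
  (p OR t) AND (NOT p AND t) = min(a, b) on (0.67, 0.24) = 0.24
  (p AND t) AND ((p OR t) AND (NOT p AND t)) = min(a, b) on (0.24, 0.24) = 0.24
  → value = 0.2400
Under algebraic product:
  p AND t = a·b on (0.6700, 0.2400) = 0.1608
  p OR t = a + b − a·b on (0.6700, 0.2400) = 0.7492
  NOT p = 1 − 0.6700 = 0.3300
  NOT p AND t = a·b on (0.3300, 0.2400) = 0.0792
  (p OR t) AND (NOT p AND t) = a·b on (0.7492, 0.0792) = 0.0593
  (p AND t) AND ((p OR t) AND (NOT p AND t)) = a·b on (0.1608, 0.0593) = 0.0095
  → value = 0.0095
|0.2400 − 0.0095| = 0.230

0.230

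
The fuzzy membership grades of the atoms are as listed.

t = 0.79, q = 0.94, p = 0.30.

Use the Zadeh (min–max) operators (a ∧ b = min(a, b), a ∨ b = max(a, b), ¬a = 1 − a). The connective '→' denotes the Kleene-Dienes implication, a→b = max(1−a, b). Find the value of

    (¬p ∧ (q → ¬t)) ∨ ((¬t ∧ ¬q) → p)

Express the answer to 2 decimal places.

0.94

¬p = 1 − 0.30 = 0.70
¬t = 1 − 0.79 = 0.21
q → ¬t  [Kleene-Dienes: max(1−a, b)] with a=0.94, b=0.21 → 0.21
¬p ∧ (q → ¬t) = min(a, b) on (0.70, 0.21) = 0.21
¬t = 1 − 0.79 = 0.21
¬q = 1 − 0.94 = 0.06
¬t ∧ ¬q = min(a, b) on (0.21, 0.06) = 0.06
(¬t ∧ ¬q) → p  [Kleene-Dienes: max(1−a, b)] with a=0.06, b=0.30 → 0.94
(¬p ∧ (q → ¬t)) ∨ ((¬t ∧ ¬q) → p) = max(a, b) on (0.21, 0.94) = 0.94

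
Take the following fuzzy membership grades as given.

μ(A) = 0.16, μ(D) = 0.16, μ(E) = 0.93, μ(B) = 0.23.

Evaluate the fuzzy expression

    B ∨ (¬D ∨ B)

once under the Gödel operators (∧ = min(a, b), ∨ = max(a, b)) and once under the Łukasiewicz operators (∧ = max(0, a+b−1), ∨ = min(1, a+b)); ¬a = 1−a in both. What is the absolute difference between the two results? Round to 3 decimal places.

0.160

Under Gödel:
  ¬D = 1 − 0.16 = 0.84
  ¬D ∨ B = max(a, b) on (0.84, 0.23) = 0.84
  B ∨ (¬D ∨ B) = max(a, b) on (0.23, 0.84) = 0.84
  → value = 0.8400
Under Łukasiewicz:
  ¬D = 1 − 0.16 = 0.84
  ¬D ∨ B = min(1, a+b) on (0.84, 0.23) = 1.00
  B ∨ (¬D ∨ B) = min(1, a+b) on (0.23, 1.00) = 1.00
  → value = 1.0000
|0.8400 − 1.0000| = 0.160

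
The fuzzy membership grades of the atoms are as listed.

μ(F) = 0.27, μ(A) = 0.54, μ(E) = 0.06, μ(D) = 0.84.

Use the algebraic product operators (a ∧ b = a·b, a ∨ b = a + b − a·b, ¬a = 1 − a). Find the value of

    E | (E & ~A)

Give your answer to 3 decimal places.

~A = 1 − 0.5400 = 0.4600
E & ~A = a·b on (0.0600, 0.4600) = 0.0276
E | (E & ~A) = a + b − a·b on (0.0600, 0.0276) = 0.0859

0.086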